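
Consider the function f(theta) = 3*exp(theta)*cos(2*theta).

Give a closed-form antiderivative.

An antiderivative is F(theta) = 3*(2*sin(2*theta) + cos(2*theta))*exp(theta)/5.

Since d/dtheta undoes antidifferentiation here, F'(theta) = f(theta) is required of F(theta).
Check: d/dtheta[3*(2*sin(2*theta) + cos(2*theta))*exp(theta)/5] = 3*exp(theta)*cos(2*theta) = f(theta).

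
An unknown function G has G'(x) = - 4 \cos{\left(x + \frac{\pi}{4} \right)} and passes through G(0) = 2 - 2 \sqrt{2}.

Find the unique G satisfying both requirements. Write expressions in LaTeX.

G(x) = 2 \left(1 - 2 \sin{\left(x + \frac{\pi}{4} \right)}\right)

For G(x) to be correct, d/dx[G] must agree with the stated G'(x) identically.
A general antiderivative is - 4 \sin{\left(x + \frac{\pi}{4} \right)} + C.
The condition gives C = 2 - 2 \sqrt{2} - (- 2 \sqrt{2}) = 2.
So G(x) = 2 \left(1 - 2 \sin{\left(x + \frac{\pi}{4} \right)}\right).
Check: d/dx[2 \left(1 - 2 \sin{\left(x + \frac{\pi}{4} \right)}\right)] = - 4 \cos{\left(x + \frac{\pi}{4} \right)} = G'(x).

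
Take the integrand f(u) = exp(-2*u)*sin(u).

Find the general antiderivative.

Recover f(u) by differentiating a candidate F(u); any mismatch rules it out.
Check: d/du[-2*exp(-2*u)*sin(u)/5 - exp(-2*u)*cos(u)/5] = exp(-2*u)*sin(u) = f(u).

F(u) = -2*exp(-2*u)*sin(u)/5 - exp(-2*u)*cos(u)/5 + C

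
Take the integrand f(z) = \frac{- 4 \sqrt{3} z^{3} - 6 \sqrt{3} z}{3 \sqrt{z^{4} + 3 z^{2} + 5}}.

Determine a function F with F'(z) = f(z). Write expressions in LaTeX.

The substitution u = \frac{z^{4}}{3} + z^{2} + \frac{5}{3} works: f is exactly (dF/du)*(du/dz) for that inner function.
Check: d/dz[- \frac{2 \sqrt{3} \sqrt{z^{4} + 3 z^{2} + 5}}{3}] = \frac{- 4 \sqrt{3} z^{3} - 6 \sqrt{3} z}{3 \sqrt{z^{4} + 3 z^{2} + 5}} = f(z).

An antiderivative is F(z) = - \frac{2 \sqrt{3} \sqrt{z^{4} + 3 z^{2} + 5}}{3}.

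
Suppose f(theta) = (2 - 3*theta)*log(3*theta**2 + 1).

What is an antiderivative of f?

An antiderivative is F(theta) = -3*theta**2*log(3*theta**2 + 1)/2 + 3*theta**2/2 + 2*theta*log(3*theta**2 + 1) - 4*theta - log(theta**2 + 1/3)/2 + 4*sqrt(3)*atan(sqrt(3)*theta)/3.

For F(theta) to be correct the identity F'(theta) - f(theta) = 0 must hold.
Check: d/dtheta[-3*theta**2*log(3*theta**2 + 1)/2 + 3*theta**2/2 + 2*theta*log(3*theta**2 + 1) - 4*theta - log(theta**2 + 1/3)/2 + 4*sqrt(3)*atan(sqrt(3)*theta)/3] = -3*theta*log(3*theta**2 + 1) + 2*log(3*theta**2 + 1), which equals f(theta).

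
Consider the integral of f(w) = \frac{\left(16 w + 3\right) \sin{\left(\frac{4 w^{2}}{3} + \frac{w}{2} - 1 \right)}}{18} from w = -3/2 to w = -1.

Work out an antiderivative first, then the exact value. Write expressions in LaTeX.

Antiderivative: F(w) = - \frac{\cos{\left(\frac{4 w^{2}}{3} + \frac{w}{2} - 1 \right)}}{3}; value = - \frac{\cos{\left(\frac{1}{6} \right)}}{3} + \frac{\cos{\left(\frac{5}{4} \right)}}{3}

The substitution u = \frac{4 w^{2}}{3} + \frac{w}{2} - 1 works: f is exactly (dF/du)*(du/dw) for that inner function.
F(w) = - \frac{\cos{\left(\frac{4 w^{2}}{3} + \frac{w}{2} - 1 \right)}}{3} is an antiderivative of f.
Check: d/dw[- \frac{\cos{\left(\frac{4 w^{2}}{3} + \frac{w}{2} - 1 \right)}}{3}] = \frac{8 w \sin{\left(\frac{4 w^{2}}{3} + \frac{w}{2} - 1 \right)}}{9} + \frac{\sin{\left(\frac{4 w^{2}}{3} + \frac{w}{2} - 1 \right)}}{6}, which equals f(w).
F(-1) = - \frac{\cos{\left(\frac{1}{6} \right)}}{3}; F(-3/2) = - \frac{\cos{\left(\frac{5}{4} \right)}}{3}.
Integral = F(-1) - F(-3/2) = - \frac{\cos{\left(\frac{1}{6} \right)}}{3} + \frac{\cos{\left(\frac{5}{4} \right)}}{3}.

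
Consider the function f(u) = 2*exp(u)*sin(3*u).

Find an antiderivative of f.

An antiderivative is F(u) = exp(u)*sin(3*u)/5 - 3*exp(u)*cos(3*u)/5.

An antiderivative F(u) passes only if d/du[F] lands on f(u) exactly.
Check: d/du[exp(u)*sin(3*u)/5 - 3*exp(u)*cos(3*u)/5] = 2*exp(u)*sin(3*u) = f(u).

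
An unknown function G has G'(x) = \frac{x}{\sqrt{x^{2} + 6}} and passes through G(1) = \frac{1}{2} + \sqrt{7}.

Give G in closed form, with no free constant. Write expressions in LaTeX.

The substitution u = x^{2} + 6 works: G'(x) is exactly (dG/du)*(du/dx) for that inner function.
A general antiderivative is \sqrt{x^{2} + 6} + C.
The condition gives C = \frac{1}{2} + \sqrt{7} - (\sqrt{7}) = \frac{1}{2}.
So G(x) = \frac{2 \sqrt{x^{2} + 6} + 1}{2}.
Check: d/dx[\frac{2 \sqrt{x^{2} + 6} + 1}{2}] = \frac{x}{\sqrt{x^{2} + 6}} = G'(x).

G(x) = \frac{2 \sqrt{x^{2} + 6} + 1}{2}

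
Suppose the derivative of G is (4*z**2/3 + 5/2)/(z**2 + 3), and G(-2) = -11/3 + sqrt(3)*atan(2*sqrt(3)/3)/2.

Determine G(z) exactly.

Since d/dz undoes antidifferentiation here, G(z) must give back the stated G'(z).
A general antiderivative is 4*z/3 - sqrt(3)*atan(sqrt(3)*z/3)/2 + C.
The condition gives C = -11/3 + sqrt(3)*atan(2*sqrt(3)/3)/2 - (-8/3 + sqrt(3)*atan(2*sqrt(3)/3)/2) = -1.
So G(z) = (8*z - 3*sqrt(3)*atan(sqrt(3)*z/3) - 6)/6.
Check: d/dz[(8*z - 3*sqrt(3)*atan(sqrt(3)*z/3) - 6)/6] = (8*z**2 + 15)/(6*z**2 + 18), which equals G'(z).

G(z) = (8*z - 3*sqrt(3)*atan(sqrt(3)*z/3) - 6)/6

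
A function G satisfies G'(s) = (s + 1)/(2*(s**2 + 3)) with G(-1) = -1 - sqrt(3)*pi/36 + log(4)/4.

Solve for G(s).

A first test for any G(s): its s-derivative must equal the given G'(s).
A general antiderivative is log(s**2 + 3)/4 + sqrt(3)*atan(sqrt(3)*s/3)/6 + C.
The condition gives C = -1 - sqrt(3)*pi/36 + log(4)/4 - (-sqrt(3)*pi/36 + log(4)/4) = -1.
So G(s) = log(s**2 + 3)/4 + sqrt(3)*atan(sqrt(3)*s/3)/6 - 1.
Check: d/ds[log(s**2 + 3)/4 + sqrt(3)*atan(sqrt(3)*s/3)/6 - 1] = (s + 1)/(2*s**2 + 6), which equals G'(s).

G(s) = log(s**2 + 3)/4 + sqrt(3)*atan(sqrt(3)*s/3)/6 - 1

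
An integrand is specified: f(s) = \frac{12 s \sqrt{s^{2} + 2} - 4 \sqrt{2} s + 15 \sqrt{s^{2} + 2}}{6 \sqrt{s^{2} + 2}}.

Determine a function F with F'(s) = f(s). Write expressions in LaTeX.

Any candidate F(s) must reproduce f(s) exactly when differentiated.
Check: d/ds[\frac{6 s^{2} + 15 s - 4 \sqrt{2} \sqrt{s^{2} + 2} + 6}{6}] = \frac{12 s \sqrt{s^{2} + 2} - 4 \sqrt{2} s + 15 \sqrt{s^{2} + 2}}{6 \sqrt{s^{2} + 2}} = f(s).

An antiderivative is F(s) = \frac{6 s^{2} + 15 s - 4 \sqrt{2} \sqrt{s^{2} + 2} + 6}{6}.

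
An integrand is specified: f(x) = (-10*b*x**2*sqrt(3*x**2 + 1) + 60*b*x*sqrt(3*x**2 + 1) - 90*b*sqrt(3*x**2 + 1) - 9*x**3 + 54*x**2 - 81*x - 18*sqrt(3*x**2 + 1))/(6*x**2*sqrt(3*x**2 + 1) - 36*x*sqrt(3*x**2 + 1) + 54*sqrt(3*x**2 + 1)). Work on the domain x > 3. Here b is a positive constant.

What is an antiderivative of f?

An antiderivative is F(x) = -5*b*x/3 - sqrt(3*x**2 + 1)/2 + 3/(x - 3).

Differentiate the proposed F(x) back; it has to land on f(x) exactly.
Check: d/dx[-5*b*x/3 - sqrt(3*x**2 + 1)/2 + 3/(x - 3)] = (-10*b*x**2*sqrt(3*x**2 + 1) + 60*b*x*sqrt(3*x**2 + 1) - 90*b*sqrt(3*x**2 + 1) - 9*x**3 + 54*x**2 - 81*x - 18*sqrt(3*x**2 + 1))/(6*x**2*sqrt(3*x**2 + 1) - 36*x*sqrt(3*x**2 + 1) + 54*sqrt(3*x**2 + 1)) = f(x).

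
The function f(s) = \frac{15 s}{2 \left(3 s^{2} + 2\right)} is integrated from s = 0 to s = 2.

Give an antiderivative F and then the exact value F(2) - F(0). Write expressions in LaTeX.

The substitution u = 2 s^{2} + \frac{4}{3} works: f is exactly (dF/du)*(du/ds) for that inner function.
F(s) = \frac{5 \log{\left(2 s^{2} + \frac{4}{3} \right)}}{4} is an antiderivative of f.
Check: d/ds[\frac{5 \log{\left(2 s^{2} + \frac{4}{3} \right)}}{4}] = \frac{15 s}{6 s^{2} + 4}, which equals f(s).
F(2) = \frac{5 \log{\left(\frac{28}{3} \right)}}{4}; F(0) = \frac{5 \log{\left(\frac{4}{3} \right)}}{4}.
Integral = F(2) - F(0) = - \frac{5 \log{\left(\frac{4}{3} \right)}}{4} + \frac{5 \log{\left(\frac{28}{3} \right)}}{4}.

Antiderivative: F(s) = \frac{5 \log{\left(2 s^{2} + \frac{4}{3} \right)}}{4}; value = - \frac{5 \log{\left(\frac{4}{3} \right)}}{4} + \frac{5 \log{\left(\frac{28}{3} \right)}}{4}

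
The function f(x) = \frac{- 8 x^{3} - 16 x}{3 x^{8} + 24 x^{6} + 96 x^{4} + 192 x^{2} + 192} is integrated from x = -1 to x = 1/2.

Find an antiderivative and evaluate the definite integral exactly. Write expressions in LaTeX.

The substitution u = \frac{x^{4}}{2} + 2 x^{2} + 4 works: f is exactly (dF/du)*(du/dx) for that inner function.
F(x) = \frac{2}{3 \left(x^{4} + 4 x^{2} + 8\right)} is an antiderivative of f.
Check: d/dx[\frac{2}{3 \left(x^{4} + 4 x^{2} + 8\right)}] = \frac{- 8 x^{3} - 16 x}{3 x^{8} + 24 x^{6} + 96 x^{4} + 192 x^{2} + 192} = f(x).
F(1/2) = \frac{32}{435}; F(-1) = \frac{2}{39}.
Integral = F(1/2) - F(-1) = \frac{42}{1885}.

Antiderivative: F(x) = \frac{2}{3 \left(x^{4} + 4 x^{2} + 8\right)}; value = \frac{42}{1885}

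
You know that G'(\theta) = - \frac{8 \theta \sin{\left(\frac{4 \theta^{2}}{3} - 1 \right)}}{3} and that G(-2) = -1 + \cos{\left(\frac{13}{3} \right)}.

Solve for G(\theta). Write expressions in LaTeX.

G(\theta) = \cos{\left(\frac{4 \theta^{2}}{3} - 1 \right)} - 1

G'(\theta) matches the chain-rule pattern g'(h)*h' with inner function h(\theta) = \frac{4 \theta^{2}}{3} - 1; substituting u = h(\theta) collapses the integral.
A general antiderivative is \cos{\left(\frac{4 \theta^{2}}{3} - 1 \right)} + C.
The condition gives C = -1 + \cos{\left(\frac{13}{3} \right)} - (\cos{\left(\frac{13}{3} \right)}) = -1.
So G(\theta) = \cos{\left(\frac{4 \theta^{2}}{3} - 1 \right)} - 1.
Check: d/d\theta[\cos{\left(\frac{4 \theta^{2}}{3} - 1 \right)} - 1] = - \frac{8 \theta \sin{\left(\frac{4 \theta^{2}}{3} - 1 \right)}}{3} = G'(\theta).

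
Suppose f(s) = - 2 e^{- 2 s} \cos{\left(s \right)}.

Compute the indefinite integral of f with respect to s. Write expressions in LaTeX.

F(s) = - \frac{2 e^{- 2 s} \sin{\left(s \right)}}{5} + \frac{4 e^{- 2 s} \cos{\left(s \right)}}{5} + C

An antiderivative F(s) passes only if d/ds[F] lands on f(s) exactly.
Check: d/ds[- \frac{2 e^{- 2 s} \sin{\left(s \right)}}{5} + \frac{4 e^{- 2 s} \cos{\left(s \right)}}{5}] = - 2 e^{- 2 s} \cos{\left(s \right)} = f(s).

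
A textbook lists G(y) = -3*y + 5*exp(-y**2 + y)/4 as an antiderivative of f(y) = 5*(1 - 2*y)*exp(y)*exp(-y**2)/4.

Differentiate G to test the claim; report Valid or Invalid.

Invalid: d/dy[G] - f = -3, which is not 0.

d/dy[G] = -5*y*exp(y)*exp(-y**2)/2 + 5*exp(y)*exp(-y**2)/4 - 3
d/dy[G] - f(y) = -3 != 0.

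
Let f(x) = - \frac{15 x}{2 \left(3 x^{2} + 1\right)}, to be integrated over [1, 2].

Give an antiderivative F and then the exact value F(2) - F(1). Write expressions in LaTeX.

f matches the chain-rule pattern g'(h)*h' with inner function h(x) = 2 x^{2} + \frac{2}{3}; substituting u = h(x) collapses the integral.
F(x) = - \frac{5 \log{\left(2 x^{2} + \frac{2}{3} \right)}}{4} is an antiderivative of f.
Check: d/dx[- \frac{5 \log{\left(2 x^{2} + \frac{2}{3} \right)}}{4}] = - \frac{15 x}{6 x^{2} + 2}, which equals f(x).
F(2) = - \frac{5 \log{\left(\frac{26}{3} \right)}}{4}; F(1) = - \frac{5 \log{\left(\frac{8}{3} \right)}}{4}.
Integral = F(2) - F(1) = - \frac{5 \log{\left(\frac{26}{3} \right)}}{4} + \frac{5 \log{\left(\frac{8}{3} \right)}}{4}.

Antiderivative: F(x) = - \frac{5 \log{\left(2 x^{2} + \frac{2}{3} \right)}}{4}; value = - \frac{5 \log{\left(\frac{26}{3} \right)}}{4} + \frac{5 \log{\left(\frac{8}{3} \right)}}{4}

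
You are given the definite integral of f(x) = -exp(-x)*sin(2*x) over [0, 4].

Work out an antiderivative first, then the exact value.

Check any antiderivative F(x) by computing F'(x) and comparing it with f(x).
F(x) = (sin(2*x) + 2*cos(2*x))*exp(-x)/5 is an antiderivative of f.
Check: d/dx[(sin(2*x) + 2*cos(2*x))*exp(-x)/5] = -exp(-x)*sin(2*x) = f(x).
F(4) = 2*exp(-4)*cos(8)/5 + exp(-4)*sin(8)/5; F(0) = 2/5.
Integral = F(4) - F(0) = -2/5 + 2*exp(-4)*cos(8)/5 + exp(-4)*sin(8)/5.

Antiderivative: F(x) = (sin(2*x) + 2*cos(2*x))*exp(-x)/5; value = -2/5 + 2*exp(-4)*cos(8)/5 + exp(-4)*sin(8)/5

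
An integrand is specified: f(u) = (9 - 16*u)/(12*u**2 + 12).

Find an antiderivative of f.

An antiderivative is F(u) = -2*log(u**2 + 1)/3 + 3*atan(u)/4.

Since d/du undoes antidifferentiation here, F'(u) = f(u) is required of F(u).
Check: d/du[-2*log(u**2 + 1)/3 + 3*atan(u)/4] = (9 - 16*u)/(12*u**2 + 12) = f(u).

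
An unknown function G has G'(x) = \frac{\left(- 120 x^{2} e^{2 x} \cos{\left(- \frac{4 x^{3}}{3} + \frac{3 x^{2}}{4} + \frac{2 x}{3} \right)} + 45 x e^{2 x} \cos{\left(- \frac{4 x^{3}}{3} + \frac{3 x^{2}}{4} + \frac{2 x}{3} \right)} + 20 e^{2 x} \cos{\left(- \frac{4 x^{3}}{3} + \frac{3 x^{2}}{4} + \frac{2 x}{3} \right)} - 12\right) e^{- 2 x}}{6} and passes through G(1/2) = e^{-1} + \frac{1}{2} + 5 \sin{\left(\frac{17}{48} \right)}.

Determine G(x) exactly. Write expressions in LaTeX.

Any candidate G(x) must reproduce the stated G'(x) exactly.
A general antiderivative is 5 \sin{\left(- \frac{4 x^{3}}{3} + \frac{3 x^{2}}{4} + \frac{2 x}{3} \right)} + e^{- 2 x} + C.
The condition gives C = e^{-1} + \frac{1}{2} + 5 \sin{\left(\frac{17}{48} \right)} - (e^{-1} + 5 \sin{\left(\frac{17}{48} \right)}) = \frac{1}{2}.
So G(x) = 5 \sin{\left(- \frac{4 x^{3}}{3} + \frac{3 x^{2}}{4} + \frac{2 x}{3} \right)} + \frac{1}{2} + e^{- 2 x}.
Check: d/dx[5 \sin{\left(- \frac{4 x^{3}}{3} + \frac{3 x^{2}}{4} + \frac{2 x}{3} \right)} + \frac{1}{2} + e^{- 2 x}] = \frac{\left(- 120 x^{2} e^{2 x} \cos{\left(- \frac{4 x^{3}}{3} + \frac{3 x^{2}}{4} + \frac{2 x}{3} \right)} + 45 x e^{2 x} \cos{\left(- \frac{4 x^{3}}{3} + \frac{3 x^{2}}{4} + \frac{2 x}{3} \right)} + 20 e^{2 x} \cos{\left(- \frac{4 x^{3}}{3} + \frac{3 x^{2}}{4} + \frac{2 x}{3} \right)} - 12\right) e^{- 2 x}}{6} = G'(x).

G(x) = 5 \sin{\left(- \frac{4 x^{3}}{3} + \frac{3 x^{2}}{4} + \frac{2 x}{3} \right)} + \frac{1}{2} + e^{- 2 x}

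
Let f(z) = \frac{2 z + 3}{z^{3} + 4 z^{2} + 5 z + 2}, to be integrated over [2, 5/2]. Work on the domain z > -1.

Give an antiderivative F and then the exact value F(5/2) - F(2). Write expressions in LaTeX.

The denominator factors as \left(z + 1\right)^{2} \left(z + 2\right); partial fractions split f into directly integrable pieces: - \frac{1}{z + 2} + \frac{1}{z + 1} + \frac{1}{\left(z + 1\right)^{2}}.
F(z) = \frac{\left(z + 1\right) \log{\left(z + 1 \right)} - \left(z + 1\right) \log{\left(z + 2 \right)} - 1}{z + 1} is an antiderivative of f.
Check: d/dz[\frac{\left(z + 1\right) \log{\left(z + 1 \right)} - \left(z + 1\right) \log{\left(z + 2 \right)} - 1}{z + 1}] = \frac{2 z + 3}{z^{3} + 4 z^{2} + 5 z + 2} = f(z).
F(5/2) = - \log{\left(\frac{9}{2} \right)} - \frac{2}{7} + \log{\left(\frac{7}{2} \right)}; F(2) = - \log{\left(4 \right)} - \frac{1}{3} + \log{\left(3 \right)}.
Integral = F(5/2) - F(2) = - \log{\left(\frac{9}{2} \right)} - \log{\left(3 \right)} + \frac{1}{21} + \log{\left(\frac{7}{2} \right)} + \log{\left(4 \right)}.

Antiderivative: F(z) = \frac{\left(z + 1\right) \log{\left(z + 1 \right)} - \left(z + 1\right) \log{\left(z + 2 \right)} - 1}{z + 1}; value = - \log{\left(\frac{9}{2} \right)} - \log{\left(3 \right)} + \frac{1}{21} + \log{\left(\frac{7}{2} \right)} + \log{\left(4 \right)}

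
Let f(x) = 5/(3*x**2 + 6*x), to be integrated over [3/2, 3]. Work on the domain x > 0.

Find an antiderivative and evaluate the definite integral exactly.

Antiderivative: F(x) = 5*log(x)/6 - 5*log(x + 2)/6; value = -5*log(5)/6 - 5*log(3/2)/6 + 5*log(3)/6 + 5*log(7/2)/6

The denominator factors as 3*x*(x + 2); partial fractions split f into directly integrable pieces: -5/(6*(x + 2)) + 5/(6*x).
F(x) = 5*log(x)/6 - 5*log(x + 2)/6 is an antiderivative of f.
Check: d/dx[5*log(x)/6 - 5*log(x + 2)/6] = 5/(3*x**2 + 6*x) = f(x).
F(3) = -5*log(5)/6 + 5*log(3)/6; F(3/2) = -5*log(7/2)/6 + 5*log(3/2)/6.
Integral = F(3) - F(3/2) = -5*log(5)/6 - 5*log(3/2)/6 + 5*log(3)/6 + 5*log(7/2)/6.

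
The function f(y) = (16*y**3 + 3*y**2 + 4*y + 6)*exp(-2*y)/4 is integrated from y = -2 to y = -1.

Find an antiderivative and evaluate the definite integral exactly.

Antiderivative: F(y) = (-32*y**3 - 54*y**2 - 62*y - 43)*exp(-2*y)/16; value = -121*exp(4)/16 - 3*exp(2)/16

Recognize the product-rule pattern: f = u'v + uv' with u = -2*y**3 - 27*y**2/8 - 31*y/8 - 43/16, v = exp(-2*y), so integration by parts undoes it.
F(y) = (-32*y**3 - 54*y**2 - 62*y - 43)*exp(-2*y)/16 is an antiderivative of f.
Check: d/dy[(-32*y**3 - 54*y**2 - 62*y - 43)*exp(-2*y)/16] = (16*y**3 + 3*y**2 + 4*y + 6)*exp(-2*y)/4 = f(y).
F(-1) = -3*exp(2)/16; F(-2) = 121*exp(4)/16.
Integral = F(-1) - F(-2) = -121*exp(4)/16 - 3*exp(2)/16.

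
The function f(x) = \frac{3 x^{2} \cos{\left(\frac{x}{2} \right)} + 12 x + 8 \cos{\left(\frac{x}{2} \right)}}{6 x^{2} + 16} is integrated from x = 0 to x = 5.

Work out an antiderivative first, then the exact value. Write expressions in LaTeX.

Antiderivative: F(x) = \log{\left(\frac{x^{2}}{2} + \frac{4}{3} \right)} + \sin{\left(\frac{x}{2} \right)}; value = - \log{\left(\frac{4}{3} \right)} + \sin{\left(\frac{5}{2} \right)} + \log{\left(\frac{83}{6} \right)}

Since d/dx undoes antidifferentiation here, F'(x) = f(x) is required of F(x).
F(x) = \log{\left(\frac{x^{2}}{2} + \frac{4}{3} \right)} + \sin{\left(\frac{x}{2} \right)} is an antiderivative of f.
Check: d/dx[\log{\left(\frac{x^{2}}{2} + \frac{4}{3} \right)} + \sin{\left(\frac{x}{2} \right)}] = \frac{3 x^{2} \cos{\left(\frac{x}{2} \right)} + 12 x + 8 \cos{\left(\frac{x}{2} \right)}}{6 x^{2} + 16} = f(x).
F(5) = \sin{\left(\frac{5}{2} \right)} + \log{\left(\frac{83}{6} \right)}; F(0) = \log{\left(\frac{4}{3} \right)}.
Integral = F(5) - F(0) = - \log{\left(\frac{4}{3} \right)} + \sin{\left(\frac{5}{2} \right)} + \log{\left(\frac{83}{6} \right)}.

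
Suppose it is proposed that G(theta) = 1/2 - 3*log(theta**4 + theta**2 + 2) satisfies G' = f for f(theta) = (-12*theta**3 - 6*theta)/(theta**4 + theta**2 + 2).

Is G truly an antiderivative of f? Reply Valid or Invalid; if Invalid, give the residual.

d/dtheta[G] = (-12*theta**3 - 6*theta)/(theta**4 + theta**2 + 2)
This equals f(theta) exactly, so the claim holds.

Valid. The derivative of G reproduces f.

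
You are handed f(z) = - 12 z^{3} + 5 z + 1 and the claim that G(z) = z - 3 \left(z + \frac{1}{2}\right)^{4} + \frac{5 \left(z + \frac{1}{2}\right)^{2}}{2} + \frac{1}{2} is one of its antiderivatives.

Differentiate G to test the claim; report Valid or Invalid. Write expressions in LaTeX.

Invalid: d/dz[G] - f = - 18 z^{2} - 9 z + 1, which is not 0.

d/dz[G] = - 12 z^{3} - 18 z^{2} - 4 z + 2
d/dz[G] - f(z) = - 18 z^{2} - 9 z + 1 != 0.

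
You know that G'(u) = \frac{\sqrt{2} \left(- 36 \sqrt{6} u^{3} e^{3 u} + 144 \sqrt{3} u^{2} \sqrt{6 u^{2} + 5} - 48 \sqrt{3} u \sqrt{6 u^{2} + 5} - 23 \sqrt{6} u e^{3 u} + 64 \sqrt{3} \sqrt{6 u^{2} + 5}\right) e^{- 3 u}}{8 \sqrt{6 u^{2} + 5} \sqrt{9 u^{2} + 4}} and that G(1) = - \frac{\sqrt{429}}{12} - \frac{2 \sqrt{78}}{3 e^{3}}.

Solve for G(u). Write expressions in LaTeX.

G(u) = \sqrt{\frac{3 u^{2}}{2} + \frac{2}{3}} \left(- \frac{\sqrt{3 u^{2} + \frac{5}{2}}}{2} - 4 e^{- 3 u}\right)

Recognize the product-rule pattern: G'(u) = v'r + vr' with v = \sqrt{\frac{3 u^{2}}{2} + \frac{2}{3}}, r = - \frac{\sqrt{3 u^{2} + \frac{5}{2}}}{2} - 4 e^{- 3 u}, so integration by parts undoes it.
A general antiderivative is \sqrt{\frac{3 u^{2}}{2} + \frac{2}{3}} \left(- \frac{\sqrt{3 u^{2} + \frac{5}{2}}}{2} - 4 e^{- 3 u}\right) + C.
The condition gives C = - \frac{\sqrt{429}}{12} - \frac{2 \sqrt{78}}{3 e^{3}} - (- \frac{\sqrt{429}}{12} - \frac{2 \sqrt{78}}{3 e^{3}}) = 0.
So G(u) = \sqrt{\frac{3 u^{2}}{2} + \frac{2}{3}} \left(- \frac{\sqrt{3 u^{2} + \frac{5}{2}}}{2} - 4 e^{- 3 u}\right).
Check: d/du[\sqrt{\frac{3 u^{2}}{2} + \frac{2}{3}} \left(- \frac{\sqrt{3 u^{2} + \frac{5}{2}}}{2} - 4 e^{- 3 u}\right)] = \frac{\sqrt{2} \left(- 36 \sqrt{6} u^{3} e^{3 u} + 144 \sqrt{3} u^{2} \sqrt{6 u^{2} + 5} - 48 \sqrt{3} u \sqrt{6 u^{2} + 5} - 23 \sqrt{6} u e^{3 u} + 64 \sqrt{3} \sqrt{6 u^{2} + 5}\right) e^{- 3 u}}{8 \sqrt{6 u^{2} + 5} \sqrt{9 u^{2} + 4}} = G'(u).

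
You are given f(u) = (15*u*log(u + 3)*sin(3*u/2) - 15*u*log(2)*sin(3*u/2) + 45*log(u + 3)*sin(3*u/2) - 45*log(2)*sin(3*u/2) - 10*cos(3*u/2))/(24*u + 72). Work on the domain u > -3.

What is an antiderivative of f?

Recognize the product-rule pattern: f = v'r + vr' with v = -5*cos(3*u/2)/12, r = log(u/2 + 3/2), so integration by parts undoes it.
Check: d/du[-5*log(u/2 + 3/2)*cos(3*u/2)/12] = (15*u*log(u + 3)*sin(3*u/2) - 15*u*log(2)*sin(3*u/2) + 45*log(u + 3)*sin(3*u/2) - 45*log(2)*sin(3*u/2) - 10*cos(3*u/2))/(24*u + 72) = f(u).

An antiderivative is F(u) = -5*log(u/2 + 3/2)*cos(3*u/2)/12.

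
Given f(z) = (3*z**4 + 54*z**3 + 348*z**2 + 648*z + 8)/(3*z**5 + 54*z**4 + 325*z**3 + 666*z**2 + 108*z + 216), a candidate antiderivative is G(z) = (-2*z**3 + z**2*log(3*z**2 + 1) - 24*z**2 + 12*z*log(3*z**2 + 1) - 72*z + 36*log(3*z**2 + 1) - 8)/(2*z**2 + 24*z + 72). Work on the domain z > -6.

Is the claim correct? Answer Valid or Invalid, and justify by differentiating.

Invalid: d/dz[G] - f = -1, which is not 0.

d/dz[G] = (-3*z**5 - 51*z**4 - 271*z**3 - 318*z**2 + 540*z - 208)/(3*z**5 + 54*z**4 + 325*z**3 + 666*z**2 + 108*z + 216)
d/dz[G] - f(z) = -1 != 0.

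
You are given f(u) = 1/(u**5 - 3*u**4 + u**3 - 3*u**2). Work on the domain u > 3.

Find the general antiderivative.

F(u) = -log(u)/9 + log(u - 3)/90 + log(u**2 + 1)/20 + 3*atan(u)/10 + 1/(3*u) + C

Factor the denominator (u**2*(u - 3)*(u**2 + 1)) and decompose: f = (u + 3)/(10*(u**2 + 1)) + 1/(90*(u - 3)) - 1/(9*u) - 1/(3*u**2); each piece integrates to a log, atan, or power term.
Check: d/du[-log(u)/9 + log(u - 3)/90 + log(u**2 + 1)/20 + 3*atan(u)/10 + 1/(3*u)] = 1/(u**5 - 3*u**4 + u**3 - 3*u**2) = f(u).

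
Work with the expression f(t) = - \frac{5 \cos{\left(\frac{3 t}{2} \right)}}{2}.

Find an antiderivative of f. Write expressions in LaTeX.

An antiderivative is F(t) = - \frac{5 \sin{\left(\frac{3 t}{2} \right)}}{3}.

For F(t) to be correct the identity F'(t) - f(t) = 0 must hold.
Check: d/dt[- \frac{5 \sin{\left(\frac{3 t}{2} \right)}}{3}] = - \frac{5 \cos{\left(\frac{3 t}{2} \right)}}{2} = f(t).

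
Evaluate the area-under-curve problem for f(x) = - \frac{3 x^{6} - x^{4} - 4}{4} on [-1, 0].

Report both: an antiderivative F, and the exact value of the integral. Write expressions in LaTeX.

Antiderivative: F(x) = \frac{x \left(- 15 x^{6} + 7 x^{4} + 140\right)}{140}; value = \frac{33}{35}

A candidate is checked by its d/dx: the result must match f(x).
F(x) = \frac{x \left(- 15 x^{6} + 7 x^{4} + 140\right)}{140} is an antiderivative of f.
Check: d/dx[\frac{x \left(- 15 x^{6} + 7 x^{4} + 140\right)}{140}] = - \frac{3 x^{6}}{4} + \frac{x^{4}}{4} + 1, which equals f(x).
F(0) = 0; F(-1) = - \frac{33}{35}.
Integral = F(0) - F(-1) = \frac{33}{35}.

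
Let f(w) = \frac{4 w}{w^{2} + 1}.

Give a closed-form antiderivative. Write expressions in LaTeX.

An antiderivative is F(w) = 2 \log{\left(w^{2} + 1 \right)}.

f matches the chain-rule pattern g'(h)*h' with inner function h(w) = w^{2} + 1; substituting u = h(w) collapses the integral.
Check: d/dw[2 \log{\left(w^{2} + 1 \right)}] = \frac{4 w}{w^{2} + 1} = f(w).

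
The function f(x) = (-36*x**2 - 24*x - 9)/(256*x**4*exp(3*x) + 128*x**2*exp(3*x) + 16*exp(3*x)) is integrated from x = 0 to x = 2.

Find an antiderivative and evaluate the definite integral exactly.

Recognize the product-rule pattern: f = u'v + uv' with u = 3/(16*(4*x**2 + 1)), v = exp(-3*x), so integration by parts undoes it.
F(x) = 3*exp(-3*x)/(16*(4*x**2 + 1)) is an antiderivative of f.
Check: d/dx[3*exp(-3*x)/(16*(4*x**2 + 1))] = (-36*x**2 - 24*x - 9)/(256*x**4*exp(3*x) + 128*x**2*exp(3*x) + 16*exp(3*x)) = f(x).
F(2) = 3*exp(-6)/272; F(0) = 3/16.
Integral = F(2) - F(0) = -3/16 + 3*exp(-6)/272.

Antiderivative: F(x) = 3*exp(-3*x)/(16*(4*x**2 + 1)); value = -3/16 + 3*exp(-6)/272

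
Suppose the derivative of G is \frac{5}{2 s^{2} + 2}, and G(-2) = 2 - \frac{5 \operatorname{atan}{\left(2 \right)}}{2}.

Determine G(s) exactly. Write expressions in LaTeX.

The proposed G(s) is checked by its d/ds: the result must match the given G'(s).
A general antiderivative is \frac{5 \operatorname{atan}{\left(s \right)}}{2} + C.
The condition gives C = 2 - \frac{5 \operatorname{atan}{\left(2 \right)}}{2} - (- \frac{5 \operatorname{atan}{\left(2 \right)}}{2}) = 2.
So G(s) = \frac{5 \operatorname{atan}{\left(s \right)}}{2} + 2.
Check: d/ds[\frac{5 \operatorname{atan}{\left(s \right)}}{2} + 2] = \frac{5}{2 s^{2} + 2} = G'(s).

G(s) = \frac{5 \operatorname{atan}{\left(s \right)}}{2} + 2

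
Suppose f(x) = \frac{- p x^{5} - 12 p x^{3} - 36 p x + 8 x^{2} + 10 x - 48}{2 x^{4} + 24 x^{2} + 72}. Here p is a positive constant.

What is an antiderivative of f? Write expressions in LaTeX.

An antiderivative is F(x) = - \frac{p x^{4} + 6 p x^{2} + 16 x + 10}{4 \left(x^{2} + 6\right)}.

An antiderivative F(x) passes only if d/dx[F] lands on f(x) exactly.
Check: d/dx[- \frac{p x^{4} + 6 p x^{2} + 16 x + 10}{4 \left(x^{2} + 6\right)}] = \frac{- p x^{5} - 12 p x^{3} - 36 p x + 8 x^{2} + 10 x - 48}{2 x^{4} + 24 x^{2} + 72} = f(x).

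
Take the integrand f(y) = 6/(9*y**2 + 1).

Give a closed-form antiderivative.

An antiderivative F(y) passes only if d/dy[F] lands on f(y) exactly.
Check: d/dy[2*atan(3*y)] = 6/(9*y**2 + 1) = f(y).

An antiderivative is F(y) = 2*atan(3*y).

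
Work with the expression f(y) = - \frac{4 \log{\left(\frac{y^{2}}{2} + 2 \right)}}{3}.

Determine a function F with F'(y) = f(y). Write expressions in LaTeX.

For F(y) to be correct the identity F'(y) - f(y) = 0 must hold.
Check: d/dy[- \frac{4 y \log{\left(\frac{y^{2}}{2} + 2 \right)}}{3} + \frac{8 y}{3} - \frac{16 \operatorname{atan}{\left(\frac{y}{2} \right)}}{3}] = - \frac{4 \log{\left(\frac{y^{2}}{2} + 2 \right)}}{3} = f(y).

An antiderivative is F(y) = - \frac{4 y \log{\left(\frac{y^{2}}{2} + 2 \right)}}{3} + \frac{8 y}{3} - \frac{16 \operatorname{atan}{\left(\frac{y}{2} \right)}}{3}.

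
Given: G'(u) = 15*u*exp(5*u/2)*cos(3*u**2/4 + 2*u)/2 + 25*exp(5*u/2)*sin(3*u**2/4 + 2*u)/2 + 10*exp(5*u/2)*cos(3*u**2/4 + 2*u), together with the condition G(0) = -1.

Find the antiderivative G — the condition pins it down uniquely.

G(u) = 5*exp(5*u/2)*sin(3*u**2/4 + 2*u) - 1

Recognize the product-rule pattern: G'(u) = v'r + vr' with v = 5*exp(5*u/2), r = sin(3*u**2/4 + 2*u), so integration by parts undoes it.
A general antiderivative is 5*exp(5*u/2)*sin(3*u**2/4 + 2*u) + C.
The condition gives C = -1 - (0) = -1.
So G(u) = 5*exp(5*u/2)*sin(3*u**2/4 + 2*u) - 1.
Check: d/du[5*exp(5*u/2)*sin(3*u**2/4 + 2*u) - 1] = 15*u*exp(5*u/2)*cos(3*u**2/4 + 2*u)/2 + 25*exp(5*u/2)*sin(3*u**2/4 + 2*u)/2 + 10*exp(5*u/2)*cos(3*u**2/4 + 2*u) = G'(u).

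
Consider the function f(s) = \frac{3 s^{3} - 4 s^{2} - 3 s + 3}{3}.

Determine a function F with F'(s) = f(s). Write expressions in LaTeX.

An antiderivative is F(s) = \frac{s^{4}}{4} - \frac{4 s^{3}}{9} - \frac{s^{2}}{2} + s.

Since d/ds undoes antidifferentiation here, F'(s) = f(s) is required of F(s).
Check: d/ds[\frac{s^{4}}{4} - \frac{4 s^{3}}{9} - \frac{s^{2}}{2} + s] = s^{3} - \frac{4 s^{2}}{3} - s + 1, which equals f(s).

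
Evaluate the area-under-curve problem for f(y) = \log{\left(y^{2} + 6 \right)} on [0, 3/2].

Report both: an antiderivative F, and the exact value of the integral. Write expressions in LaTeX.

Antiderivative: F(y) = y \log{\left(y^{2} + 6 \right)} - 2 y + 2 \sqrt{6} \operatorname{atan}{\left(\frac{\sqrt{6} y}{6} \right)}; value = -3 + 2 \sqrt{6} \operatorname{atan}{\left(\frac{\sqrt{6}}{4} \right)} + \frac{3 \log{\left(\frac{33}{4} \right)}}{2}

Any candidate F(y) must reproduce f(y) exactly when differentiated.
F(y) = y \log{\left(y^{2} + 6 \right)} - 2 y + 2 \sqrt{6} \operatorname{atan}{\left(\frac{\sqrt{6} y}{6} \right)} is an antiderivative of f.
Check: d/dy[y \log{\left(y^{2} + 6 \right)} - 2 y + 2 \sqrt{6} \operatorname{atan}{\left(\frac{\sqrt{6} y}{6} \right)}] = \log{\left(y^{2} + 6 \right)} = f(y).
F(3/2) = -3 + 2 \sqrt{6} \operatorname{atan}{\left(\frac{\sqrt{6}}{4} \right)} + \frac{3 \log{\left(\frac{33}{4} \right)}}{2}; F(0) = 0.
Integral = F(3/2) - F(0) = -3 + 2 \sqrt{6} \operatorname{atan}{\left(\frac{\sqrt{6}}{4} \right)} + \frac{3 \log{\left(\frac{33}{4} \right)}}{2}.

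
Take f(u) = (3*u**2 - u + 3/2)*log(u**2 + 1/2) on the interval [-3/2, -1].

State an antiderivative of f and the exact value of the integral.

Antiderivative: F(u) = (-8*u**3 + 6*u**2 + 6*u*(2*u**2 - u + 3)*log(u**2 + 1/2) - 24*u - 3*log(u**2 + 1/2) + 12*sqrt(2)*atan(sqrt(2)*u))/12; value = -77/24 - sqrt(2)*atan(sqrt(2)) - 13*log(3/2)/4 + sqrt(2)*atan(3*sqrt(2)/2) + 7*log(11/4)

A candidate is checked by its d/du: the result must match f(u).
F(u) = (-8*u**3 + 6*u**2 + 6*u*(2*u**2 - u + 3)*log(u**2 + 1/2) - 24*u - 3*log(u**2 + 1/2) + 12*sqrt(2)*atan(sqrt(2)*u))/12 is an antiderivative of f.
Check: d/du[(-8*u**3 + 6*u**2 + 6*u*(2*u**2 - u + 3)*log(u**2 + 1/2) - 24*u - 3*log(u**2 + 1/2) + 12*sqrt(2)*atan(sqrt(2)*u))/12] = 3*u**2*log(u**2 + 1/2) - u*log(u**2 + 1/2) + 3*log(u**2 + 1/2)/2, which equals f(u).
F(-1) = -sqrt(2)*atan(sqrt(2)) - 13*log(3/2)/4 + 19/6; F(-3/2) = -7*log(11/4) - sqrt(2)*atan(3*sqrt(2)/2) + 51/8.
Integral = F(-1) - F(-3/2) = -77/24 - sqrt(2)*atan(sqrt(2)) - 13*log(3/2)/4 + sqrt(2)*atan(3*sqrt(2)/2) + 7*log(11/4).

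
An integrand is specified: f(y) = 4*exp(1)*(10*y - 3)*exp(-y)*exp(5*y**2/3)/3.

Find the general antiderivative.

The substitution u = 5*y**2/3 - y + 1 works: f is exactly (dF/du)*(du/dy) for that inner function.
Check: d/dy[4*exp(5*y**2/3 - y + 1)] = 40*exp(1)*y*exp(-y)*exp(5*y**2/3)/3 - 4*exp(1)*exp(-y)*exp(5*y**2/3), which equals f(y).

F(y) = 4*exp(5*y**2/3 - y + 1) + C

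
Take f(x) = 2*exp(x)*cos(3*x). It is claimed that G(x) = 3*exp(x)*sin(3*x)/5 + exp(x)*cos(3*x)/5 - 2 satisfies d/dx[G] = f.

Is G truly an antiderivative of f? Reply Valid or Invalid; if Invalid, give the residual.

Valid - differentiating G returns exactly f.

d/dx[G] = 2*exp(x)*cos(3*x)
This equals f(x) exactly, so the claim holds.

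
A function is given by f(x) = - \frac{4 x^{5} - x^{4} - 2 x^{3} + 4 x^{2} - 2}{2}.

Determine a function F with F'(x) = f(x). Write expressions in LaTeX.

An antiderivative is F(x) = - \frac{x^{6}}{3} + \frac{x^{5}}{10} + \frac{x^{4}}{4} - \frac{2 x^{3}}{3} + x.

For F(x) to be correct the identity F'(x) - f(x) = 0 must hold.
Check: d/dx[- \frac{x^{6}}{3} + \frac{x^{5}}{10} + \frac{x^{4}}{4} - \frac{2 x^{3}}{3} + x] = - 2 x^{5} + \frac{x^{4}}{2} + x^{3} - 2 x^{2} + 1, which equals f(x).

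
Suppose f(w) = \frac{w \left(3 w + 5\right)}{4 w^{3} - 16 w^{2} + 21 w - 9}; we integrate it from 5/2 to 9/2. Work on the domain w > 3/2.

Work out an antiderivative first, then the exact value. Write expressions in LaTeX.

Factor the denominator (\left(w - 1\right) \left(2 w - 3\right)^{2}) and decompose: f = - \frac{29}{2 \left(2 w - 3\right)} + \frac{57}{2 \left(2 w - 3\right)^{2}} + \frac{8}{w - 1}; each piece integrates to a log, atan, or power term.
F(w) = - \frac{29 \log{\left(w - \frac{3}{2} \right)}}{4} + 8 \log{\left(w - 1 \right)} - \frac{57}{8 w - 12} is an antiderivative of f.
Check: d/dw[- \frac{29 \log{\left(w - \frac{3}{2} \right)}}{4} + 8 \log{\left(w - 1 \right)} - \frac{57}{8 w - 12}] = \frac{3 w^{2} + 5 w}{4 w^{3} - 16 w^{2} + 21 w - 9}, which equals f(w).
F(9/2) = - \frac{29 \log{\left(3 \right)}}{4} - \frac{19}{8} + 8 \log{\left(\frac{7}{2} \right)}; F(5/2) = - \frac{57}{8} + 8 \log{\left(\frac{3}{2} \right)}.
Integral = F(9/2) - F(5/2) = - \frac{29 \log{\left(3 \right)}}{4} - 8 \log{\left(\frac{3}{2} \right)} + \frac{19}{4} + 8 \log{\left(\frac{7}{2} \right)}.

Antiderivative: F(w) = - \frac{29 \log{\left(w - \frac{3}{2} \right)}}{4} + 8 \log{\left(w - 1 \right)} - \frac{57}{8 w - 12}; value = - \frac{29 \log{\left(3 \right)}}{4} - 8 \log{\left(\frac{3}{2} \right)} + \frac{19}{4} + 8 \log{\left(\frac{7}{2} \right)}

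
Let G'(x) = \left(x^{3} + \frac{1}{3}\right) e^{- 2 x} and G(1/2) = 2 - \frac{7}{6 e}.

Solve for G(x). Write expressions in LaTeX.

Recognize the product-rule pattern: G'(x) = u'v + uv' with u = - \frac{x^{3}}{2} - \frac{3 x^{2}}{4} - \frac{3 x}{4} - \frac{13}{24}, v = e^{- 2 x}, so integration by parts undoes it.
A general antiderivative is \frac{\left(- 12 x^{3} - 18 x^{2} - 18 x - 13\right) e^{- 2 x}}{24} + C.
The condition gives C = 2 - \frac{7}{6 e} - (- \frac{7}{6 e}) = 2.
So G(x) = \frac{\left(- 12 x^{3} - 18 x^{2} - 18 x + 48 e^{2 x} - 13\right) e^{- 2 x}}{24}.
Check: d/dx[\frac{\left(- 12 x^{3} - 18 x^{2} - 18 x + 48 e^{2 x} - 13\right) e^{- 2 x}}{24}] = \frac{\left(3 x^{3} + 1\right) e^{- 2 x}}{3}, which equals G'(x).

G(x) = \frac{\left(- 12 x^{3} - 18 x^{2} - 18 x + 48 e^{2 x} - 13\right) e^{- 2 x}}{24}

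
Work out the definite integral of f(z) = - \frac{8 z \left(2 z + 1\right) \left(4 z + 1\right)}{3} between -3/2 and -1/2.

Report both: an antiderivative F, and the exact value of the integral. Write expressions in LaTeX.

Antiderivative: F(z) = - \frac{4 \left(- 2 z^{2} - z\right)^{2}}{3}; value = 12

The substitution u = - 2 z^{2} - z works: f is exactly (dF/du)*(du/dz) for that inner function.
F(z) = - \frac{4 \left(- 2 z^{2} - z\right)^{2}}{3} is an antiderivative of f.
Check: d/dz[- \frac{4 \left(- 2 z^{2} - z\right)^{2}}{3}] = - \frac{64 z^{3}}{3} - 16 z^{2} - \frac{8 z}{3}, which equals f(z).
F(-1/2) = 0; F(-3/2) = -12.
Integral = F(-1/2) - F(-3/2) = 12.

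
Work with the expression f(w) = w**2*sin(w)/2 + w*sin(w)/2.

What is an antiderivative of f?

An antiderivative is F(w) = (-w**2*cos(w) + 2*w*sin(w) - w*cos(w) + sin(w) + 2*cos(w))/2.

Integrate term by term and add the pieces.
Check: d/dw[(-w**2*cos(w) + 2*w*sin(w) - w*cos(w) + sin(w) + 2*cos(w))/2] = w**2*sin(w)/2 + w*sin(w)/2 = f(w).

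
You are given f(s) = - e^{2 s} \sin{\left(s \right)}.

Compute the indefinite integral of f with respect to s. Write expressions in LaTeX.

An antiderivative F(s) passes only if d/ds[F] lands on f(s) exactly.
Check: d/ds[- \frac{2 e^{2 s} \sin{\left(s \right)}}{5} + \frac{e^{2 s} \cos{\left(s \right)}}{5}] = - e^{2 s} \sin{\left(s \right)} = f(s).

F(s) = - \frac{2 e^{2 s} \sin{\left(s \right)}}{5} + \frac{e^{2 s} \cos{\left(s \right)}}{5} + C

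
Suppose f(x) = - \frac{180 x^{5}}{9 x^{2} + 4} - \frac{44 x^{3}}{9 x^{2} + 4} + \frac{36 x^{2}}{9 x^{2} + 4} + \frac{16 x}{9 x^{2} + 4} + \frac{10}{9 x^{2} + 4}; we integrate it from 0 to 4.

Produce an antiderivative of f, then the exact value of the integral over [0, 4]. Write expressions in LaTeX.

Antiderivative: F(x) = - 5 x^{4} + 2 x^{2} + 4 x - \operatorname{atan}{\left(\frac{3 x}{2} \right)}; value = -1232 - \operatorname{atan}{\left(6 \right)}

The integrand splits into summands that can be handled one at a time.
F(x) = - 5 x^{4} + 2 x^{2} + 4 x - \operatorname{atan}{\left(\frac{3 x}{2} \right)} is an antiderivative of f.
Check: d/dx[- 5 x^{4} + 2 x^{2} + 4 x - \operatorname{atan}{\left(\frac{3 x}{2} \right)}] = \frac{- 180 x^{5} - 44 x^{3} + 36 x^{2} + 16 x + 10}{9 x^{2} + 4}, which equals f(x).
F(4) = -1232 - \operatorname{atan}{\left(6 \right)}; F(0) = 0.
Integral = F(4) - F(0) = -1232 - \operatorname{atan}{\left(6 \right)}.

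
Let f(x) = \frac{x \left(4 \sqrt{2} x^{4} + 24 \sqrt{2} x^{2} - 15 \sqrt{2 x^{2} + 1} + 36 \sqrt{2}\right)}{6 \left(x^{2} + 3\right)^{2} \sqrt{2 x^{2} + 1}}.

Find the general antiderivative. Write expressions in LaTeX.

F(x) = \frac{4 \sqrt{2} \left(x^{2} + 3\right) \sqrt{2 x^{2} + 1} + 15}{12 \left(x^{2} + 3\right)} + C

Check any antiderivative F(x) by computing F'(x) and comparing it with f(x).
Check: d/dx[\frac{4 \sqrt{2} \left(x^{2} + 3\right) \sqrt{2 x^{2} + 1} + 15}{12 \left(x^{2} + 3\right)}] = \frac{4 \sqrt{2} x^{5} + 24 \sqrt{2} x^{3} - 15 x \sqrt{2 x^{2} + 1} + 36 \sqrt{2} x}{6 x^{4} \sqrt{2 x^{2} + 1} + 36 x^{2} \sqrt{2 x^{2} + 1} + 54 \sqrt{2 x^{2} + 1}}, which equals f(x).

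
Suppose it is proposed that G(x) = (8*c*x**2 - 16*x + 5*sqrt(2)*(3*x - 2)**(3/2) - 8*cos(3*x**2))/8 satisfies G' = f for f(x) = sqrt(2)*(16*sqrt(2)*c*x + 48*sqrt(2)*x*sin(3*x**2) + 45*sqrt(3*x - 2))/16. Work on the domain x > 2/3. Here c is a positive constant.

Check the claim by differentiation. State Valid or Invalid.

Invalid: d/dx[G] - f = -2, which is not 0.

d/dx[G] = 2*c*x + 6*x*sin(3*x**2) + 45*sqrt(2)*sqrt(3*x - 2)/16 - 2
d/dx[G] - f(x) = -2 != 0.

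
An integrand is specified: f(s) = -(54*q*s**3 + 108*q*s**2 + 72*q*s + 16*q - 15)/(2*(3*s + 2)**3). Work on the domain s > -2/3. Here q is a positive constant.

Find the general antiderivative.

F(s) = -(36*q*s**3 + 48*q*s**2 + 16*q*s + 5)/(4*(3*s + 2)**2) + C

Whatever form F(s) takes, F'(s) = f(s) is non-negotiable.
Check: d/ds[-(36*q*s**3 + 48*q*s**2 + 16*q*s + 5)/(4*(3*s + 2)**2)] = (-54*q*s**3 - 108*q*s**2 - 72*q*s - 16*q + 15)/(54*s**3 + 108*s**2 + 72*s + 16), which equals f(s).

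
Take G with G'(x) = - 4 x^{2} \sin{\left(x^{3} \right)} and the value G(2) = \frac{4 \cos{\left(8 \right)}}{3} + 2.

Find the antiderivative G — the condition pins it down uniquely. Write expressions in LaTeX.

G(x) = \frac{4 \cos{\left(x^{3} \right)}}{3} + 2

Differentiate the proposed G(x) back; it has to land on the given G'(x).
A general antiderivative is \frac{4 \cos{\left(x^{3} \right)}}{3} + C.
The condition gives C = \frac{4 \cos{\left(8 \right)}}{3} + 2 - (\frac{4 \cos{\left(8 \right)}}{3}) = 2.
So G(x) = \frac{4 \cos{\left(x^{3} \right)}}{3} + 2.
Check: d/dx[\frac{4 \cos{\left(x^{3} \right)}}{3} + 2] = - 4 x^{2} \sin{\left(x^{3} \right)} = G'(x).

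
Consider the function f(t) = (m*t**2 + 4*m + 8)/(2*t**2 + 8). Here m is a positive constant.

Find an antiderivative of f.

An antiderivative is F(t) = (m*t + 4*atan(t/2))/2.

An antiderivative F(t) passes only if d/dt[F] lands on f(t) exactly.
Check: d/dt[(m*t + 4*atan(t/2))/2] = (m*t**2 + 4*m + 8)/(2*t**2 + 8) = f(t).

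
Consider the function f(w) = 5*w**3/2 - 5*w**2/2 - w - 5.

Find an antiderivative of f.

Integrate term by term and add the pieces.
Check: d/dw[w*(15*w**3 - 20*w**2 - 12*w - 120)/24] = 5*w**3/2 - 5*w**2/2 - w - 5 = f(w).

An antiderivative is F(w) = w*(15*w**3 - 20*w**2 - 12*w - 120)/24.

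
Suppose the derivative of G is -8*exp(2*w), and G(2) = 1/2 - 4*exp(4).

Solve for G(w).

G(w) = 1/2 - 4*exp(2*w)

For G(w) to be correct, d/dw[G] must agree with the stated G'(w) identically.
A general antiderivative is -4*exp(2*w) + C.
The condition gives C = 1/2 - 4*exp(4) - (-4*exp(4)) = 1/2.
So G(w) = 1/2 - 4*exp(2*w).
Check: d/dw[1/2 - 4*exp(2*w)] = -8*exp(2*w) = G'(w).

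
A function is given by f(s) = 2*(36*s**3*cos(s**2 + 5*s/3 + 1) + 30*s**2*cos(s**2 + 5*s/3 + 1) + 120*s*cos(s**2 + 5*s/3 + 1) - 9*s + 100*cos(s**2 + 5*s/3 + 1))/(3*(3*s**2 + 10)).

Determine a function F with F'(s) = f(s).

A first test for any F(s): its s-derivative must equal f(s) identically.
Check: d/ds[-log(3*s**2 + 10) + 4*sin(s**2 + 5*s/3 + 1)] = (72*s**3*cos(s**2 + 5*s/3 + 1) + 60*s**2*cos(s**2 + 5*s/3 + 1) + 240*s*cos(s**2 + 5*s/3 + 1) - 18*s + 200*cos(s**2 + 5*s/3 + 1))/(9*s**2 + 30), which equals f(s).

An antiderivative is F(s) = -log(3*s**2 + 10) + 4*sin(s**2 + 5*s/3 + 1).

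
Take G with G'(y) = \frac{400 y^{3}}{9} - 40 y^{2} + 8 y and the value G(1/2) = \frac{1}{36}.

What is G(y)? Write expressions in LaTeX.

G'(y) matches the chain-rule pattern g'(h)*h' with inner function h(y) = - \frac{5 y^{2}}{3} + y; substituting u = h(y) collapses the integral.
A general antiderivative is 4 \left(- \frac{5 y^{2}}{3} + y\right)^{2} + C.
The condition gives C = \frac{1}{36} - (\frac{1}{36}) = 0.
So G(y) = \frac{100 y^{4}}{9} - \frac{40 y^{3}}{3} + 4 y^{2}.
Check: d/dy[\frac{100 y^{4}}{9} - \frac{40 y^{3}}{3} + 4 y^{2}] = \frac{400 y^{3}}{9} - 40 y^{2} + 8 y = G'(y).

G(y) = \frac{100 y^{4}}{9} - \frac{40 y^{3}}{3} + 4 y^{2}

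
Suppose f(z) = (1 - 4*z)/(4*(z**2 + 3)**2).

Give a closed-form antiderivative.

A candidate is checked by its d/dz: the result must match f(z).
Check: d/dz[z/(24*z**2 + 72) + sqrt(3)*atan(sqrt(3)*z/3)/72 + 12/(24*z**2 + 72)] = (1 - 4*z)/(4*z**4 + 24*z**2 + 36), which equals f(z).

An antiderivative is F(z) = z/(24*z**2 + 72) + sqrt(3)*atan(sqrt(3)*z/3)/72 + 12/(24*z**2 + 72).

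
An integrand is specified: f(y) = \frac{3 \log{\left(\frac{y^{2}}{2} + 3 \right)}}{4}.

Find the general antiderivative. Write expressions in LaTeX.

An antiderivative F(y) passes only if d/dy[F] lands on f(y) exactly.
Check: d/dy[\frac{3 \left(y \log{\left(\frac{y^{2}}{2} + 3 \right)} - 2 y + 2 \sqrt{6} \operatorname{atan}{\left(\frac{\sqrt{6} y}{6} \right)}\right)}{4}] = \frac{3 \log{\left(\frac{y^{2}}{2} + 3 \right)}}{4} = f(y).

F(y) = \frac{3 \left(y \log{\left(\frac{y^{2}}{2} + 3 \right)} - 2 y + 2 \sqrt{6} \operatorname{atan}{\left(\frac{\sqrt{6} y}{6} \right)}\right)}{4} + C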